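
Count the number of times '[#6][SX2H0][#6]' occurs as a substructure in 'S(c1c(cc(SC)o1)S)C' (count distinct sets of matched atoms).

2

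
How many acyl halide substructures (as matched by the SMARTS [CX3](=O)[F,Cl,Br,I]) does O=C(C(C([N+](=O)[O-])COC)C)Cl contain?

1

[CX3](=O)[F,Cl,Br,I] is the SMARTS for an acyl halide: a carbonyl carbon bonded to a halogen.
Exactly one fragment in the molecule meets all constraints, giving 1 match.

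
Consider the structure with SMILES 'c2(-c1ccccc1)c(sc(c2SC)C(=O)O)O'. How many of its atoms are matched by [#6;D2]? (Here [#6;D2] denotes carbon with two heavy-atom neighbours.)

5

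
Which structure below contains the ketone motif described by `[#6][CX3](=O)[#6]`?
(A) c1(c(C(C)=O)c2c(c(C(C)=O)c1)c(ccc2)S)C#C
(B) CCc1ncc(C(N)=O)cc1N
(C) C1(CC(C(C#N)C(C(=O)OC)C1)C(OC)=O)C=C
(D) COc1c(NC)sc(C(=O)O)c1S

A

[#6][CX3](=O)[#6] describes a carbonyl carbon (no H) flanked by two carbons (a ketone).
(A) contains an acetyl/ketone group (-C(=O)CH3), which satisfies every atom and bond constraint.
(B) has a primary amide (-C(=O)NH2) but one neighbour of the carbonyl carbon is N, not C.
(C) has a methyl-ester group (-C(=O)OCH3) but one neighbour of the carbonyl carbon is O, not C.
(D) has a carboxylic acid group (-C(=O)OH) but one neighbour of the carbonyl carbon is O, not C.
So the answer is (A).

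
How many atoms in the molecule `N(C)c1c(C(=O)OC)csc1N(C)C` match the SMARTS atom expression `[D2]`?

The query [D2] means: atom with exactly two heavy-atom neighbours.
Check the 14 heavy atoms by environment: 1× s (aromatic, D2) → match; 3× c (aromatic, D3) → no; 1× c (aromatic, D2) → match; 1× N (D2) → match; 4× C (D1) → no; 1× C (D3) → no; 1× O (D1) → no; 1× O (D2) → match; 1× N (D3) → no.
Summing the matching environments: 1 + 1 + 1 + 1 = 4 matching atoms.

4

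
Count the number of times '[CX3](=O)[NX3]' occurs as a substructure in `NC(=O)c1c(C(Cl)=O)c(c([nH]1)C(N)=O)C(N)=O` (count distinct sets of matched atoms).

[CX3](=O)[NX3] is the SMARTS for an amide: a carbonyl carbon bonded to a trivalent nitrogen.
The molecule carries 3 separate instances of a primary amide (-C(=O)NH2) meeting every constraint; each maps to a distinct set of atoms, giving 3 matches.

3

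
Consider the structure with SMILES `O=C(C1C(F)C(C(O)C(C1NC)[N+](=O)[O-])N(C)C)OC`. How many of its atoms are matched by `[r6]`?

Check the 20 heavy atoms by environment: 6× C (in 6-ring) → match; 2× N (acyclic) → no; 5× C (acyclic) → no; 4× O (acyclic) → no; 1× N (charge +1, acyclic) → no; 1× O (charge -1, acyclic) → no; 1× F (acyclic) → no.
That gives 6 matching atoms.

6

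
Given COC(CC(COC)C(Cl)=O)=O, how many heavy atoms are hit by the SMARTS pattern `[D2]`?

4

Check the 12 heavy atoms by environment: 2× C (D2) → match; 3× C (D3) → no; 2× O (D1) → no; 2× O (D2) → match; 2× C (D1) → no; 1× Cl (D1) → no.
Summing the matching environments: 2 + 2 = 4 matching atoms.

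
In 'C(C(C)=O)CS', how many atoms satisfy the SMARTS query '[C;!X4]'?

The query [C;!X4] means: aliphatic carbon that does not have four total connections.
Check the 6 heavy atoms by environment: 3× C (X4) → no; 1× C (X3) → match; 1× O (X1) → no; 1× S (X2) → no.
That gives 1 matching atom.

1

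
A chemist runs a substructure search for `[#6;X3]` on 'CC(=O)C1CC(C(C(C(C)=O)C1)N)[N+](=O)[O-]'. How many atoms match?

2

The query [#6;X3] means: any carbon (aromatic or not) with three total connections.
Check the 16 heavy atoms by environment: 8× C (X4) → no; 1× N (charge +1, X3) → no; 1× O (charge -1, X1) → no; 3× O (X1) → no; 1× N (X3) → no; 2× C (X3) → match.
That gives 2 matching atoms.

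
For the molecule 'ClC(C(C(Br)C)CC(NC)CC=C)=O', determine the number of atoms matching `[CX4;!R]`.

7

Check the 14 heavy atoms by environment: 7× C (X4, acyclic) → match; 1× Br (X1, acyclic) → no; 1× N (X3, acyclic) → no; 3× C (X3, acyclic) → no; 1× O (X1, acyclic) → no; 1× Cl (X1, acyclic) → no.
That gives 7 matching atoms.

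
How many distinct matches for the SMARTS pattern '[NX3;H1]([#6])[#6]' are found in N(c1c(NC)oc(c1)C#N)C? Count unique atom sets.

2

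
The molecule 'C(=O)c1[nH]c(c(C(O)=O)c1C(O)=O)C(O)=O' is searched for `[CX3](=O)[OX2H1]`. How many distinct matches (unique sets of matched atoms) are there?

3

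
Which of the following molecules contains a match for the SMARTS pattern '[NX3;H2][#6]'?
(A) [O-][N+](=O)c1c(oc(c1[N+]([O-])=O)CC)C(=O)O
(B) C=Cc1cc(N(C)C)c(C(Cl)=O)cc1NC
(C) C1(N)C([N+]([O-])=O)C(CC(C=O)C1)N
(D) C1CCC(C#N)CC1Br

[NX3;H2][#6] describes a trivalent nitrogen with two H attached to carbon (a primary amine).
(A) has a nitro group (-[N+](=O)[O-]) but the nitrogen is [N+] with no H, not NX3H2.
(B) has a dimethylamino group (-N(CH3)2) but the nitrogen has H0, not H2.
(C) contains a primary amino group (-NH2), which satisfies every atom and bond constraint.
(D) has a nitrile (-C#N) but the nitrogen is NX1 (triple-bonded), not NX3 with two H.
So the answer is (C).

C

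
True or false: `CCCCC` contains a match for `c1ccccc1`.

False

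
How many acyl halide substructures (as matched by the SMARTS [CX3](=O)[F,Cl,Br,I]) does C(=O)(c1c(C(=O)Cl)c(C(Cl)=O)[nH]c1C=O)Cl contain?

3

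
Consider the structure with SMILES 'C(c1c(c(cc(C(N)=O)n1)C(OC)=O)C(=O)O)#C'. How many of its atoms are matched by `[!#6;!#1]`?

Check the 18 heavy atoms by environment: 1× n (aromatic) → match; 5× c (aromatic) → no; 6× C → no; 5× O → match; 1× N → match.
Summing the matching environments: 1 + 5 + 1 = 7 matching atoms.

7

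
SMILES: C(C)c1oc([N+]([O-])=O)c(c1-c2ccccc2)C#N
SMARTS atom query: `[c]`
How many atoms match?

10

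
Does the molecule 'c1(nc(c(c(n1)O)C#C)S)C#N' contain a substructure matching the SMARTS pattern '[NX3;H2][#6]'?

The pattern [NX3;H2][#6] describes a trivalent nitrogen with two H attached to carbon — a primary amine.
The closest candidate here is a nitrile (-C#N), but the nitrogen is NX1 (triple-bonded), not NX3 with two H. No other fragment satisfies the full query, so there is no match.

No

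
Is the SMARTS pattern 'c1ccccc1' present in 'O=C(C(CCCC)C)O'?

The pattern c1ccccc1 describes six aromatic carbons in a ring — a benzene ring.
The closest candidate here is a methyl group (-CH3), but no six-membered all-carbon aromatic ring is present. No other fragment satisfies the full query, so there is no match.

No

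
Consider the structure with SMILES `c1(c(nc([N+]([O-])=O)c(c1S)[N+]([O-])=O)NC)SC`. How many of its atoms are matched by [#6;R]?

The query [#6;R] means: carbon that is part of a ring.
Check the 17 heavy atoms by environment: 1× n (aromatic, in 6-ring) → no; 5× c (aromatic, in 6-ring) → match; 2× S (acyclic) → no; 1× N (acyclic) → no; 2× C (acyclic) → no; 2× N (charge +1, acyclic) → no; 2× O (charge -1, acyclic) → no; 2× O (acyclic) → no.
That gives 5 matching atoms.

5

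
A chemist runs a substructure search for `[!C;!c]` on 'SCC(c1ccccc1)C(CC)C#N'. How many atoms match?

The query [!C;!c] means: neither aliphatic nor aromatic carbon — same as [!#6].
Check the 14 heavy atoms by environment: 6× C → no; 6× c (aromatic) → no; 1× N → match; 1× S → match.
Summing the matching environments: 1 + 1 = 2 matching atoms.

2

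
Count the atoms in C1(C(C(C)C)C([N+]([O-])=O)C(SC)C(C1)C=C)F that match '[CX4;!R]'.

The query [CX4;!R] means: aliphatic carbon with four total connections, not in a ring.
Check the 17 heavy atoms by environment: 6× C (X4, in 6-ring) → no; 1× F (X1, acyclic) → no; 1× S (X2, acyclic) → no; 4× C (X4, acyclic) → match; 1× N (charge +1, X3, acyclic) → no; 1× O (charge -1, X1, acyclic) → no; 1× O (X1, acyclic) → no; 2× C (X3, acyclic) → no.
That gives 4 matching atoms.

4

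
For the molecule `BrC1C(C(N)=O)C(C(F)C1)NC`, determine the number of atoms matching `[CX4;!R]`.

The query [CX4;!R] means: aliphatic carbon with four total connections, not in a ring.
Check the 12 heavy atoms by environment: 5× C (X4, in 5-ring) → no; 1× C (X3, acyclic) → no; 1× O (X1, acyclic) → no; 2× N (X3, acyclic) → no; 1× Br (X1, acyclic) → no; 1× C (X4, acyclic) → match; 1× F (X1, acyclic) → no.
That gives 1 matching atom.

1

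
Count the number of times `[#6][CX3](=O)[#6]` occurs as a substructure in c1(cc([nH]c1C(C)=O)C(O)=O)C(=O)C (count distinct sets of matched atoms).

2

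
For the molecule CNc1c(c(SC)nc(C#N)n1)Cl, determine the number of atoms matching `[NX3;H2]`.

The query [NX3;H2] means: aliphatic N with 3 total connections, two of them H — an -NH2 nitrogen (amine or amide).
Check the 13 heavy atoms by environment: 2× n (aromatic, H0, X2) → no; 4× c (aromatic, H0, X3) → no; 1× N (H1, X3) → no; 2× C (H3, X4) → no; 1× Cl (H0, X1) → no; 1× C (H0, X2) → no; 1× N (H0, X1) → no; 1× S (H0, X2) → no.
No environment satisfies the query, so 0 matching atoms.

0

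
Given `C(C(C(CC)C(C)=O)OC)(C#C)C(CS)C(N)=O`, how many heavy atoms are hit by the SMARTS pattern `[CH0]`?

3

Check the 18 heavy atoms by environment: 2× C (H2) → no; 5× C (H1) → no; 3× C (H3) → no; 3× O (H0) → no; 1× S (H1) → no; 3× C (H0) → match; 1× N (H2) → no.
That gives 3 matching atoms.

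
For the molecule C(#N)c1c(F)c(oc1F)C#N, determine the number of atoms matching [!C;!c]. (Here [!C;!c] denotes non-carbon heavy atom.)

5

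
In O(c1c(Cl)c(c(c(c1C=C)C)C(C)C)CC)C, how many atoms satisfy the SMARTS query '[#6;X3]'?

8

Check the 17 heavy atoms by environment: 6× c (aromatic, X3) → match; 1× O (X2) → no; 7× C (X4) → no; 2× C (X3) → match; 1× Cl (X1) → no.
Summing the matching environments: 6 + 2 = 8 matching atoms.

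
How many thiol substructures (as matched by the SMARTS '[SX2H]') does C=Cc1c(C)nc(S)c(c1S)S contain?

3

[SX2H] is the SMARTS for a thiol: an aliphatic sulfur with two connections, one being H.
The molecule carries 3 separate instances of a thiol (-SH) meeting every constraint; each maps to a distinct set of atoms, giving 3 matches.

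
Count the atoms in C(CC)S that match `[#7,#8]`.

0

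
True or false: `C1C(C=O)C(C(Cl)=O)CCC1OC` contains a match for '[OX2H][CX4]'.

False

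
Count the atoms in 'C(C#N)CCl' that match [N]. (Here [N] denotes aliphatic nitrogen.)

1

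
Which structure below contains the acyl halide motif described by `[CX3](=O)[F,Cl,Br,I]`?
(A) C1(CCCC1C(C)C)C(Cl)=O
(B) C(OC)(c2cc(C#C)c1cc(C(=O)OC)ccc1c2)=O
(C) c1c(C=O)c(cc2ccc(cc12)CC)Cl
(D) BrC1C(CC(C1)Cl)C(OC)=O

A

[CX3](=O)[F,Cl,Br,I] describes a carbonyl carbon bonded to a halogen (an acyl halide).
(A) contains an acyl chloride (-C(=O)Cl), which satisfies every atom and bond constraint.
(B) has a methyl-ester group (-C(=O)OCH3) but the carbonyl is bonded to -O-C, not to a halogen.
(C) has a chloro substituent but the Cl is not on a carbonyl carbon.
(D) has a methyl-ester group (-C(=O)OCH3) but the carbonyl is bonded to -O-C, not to a halogen.
So the answer is (A).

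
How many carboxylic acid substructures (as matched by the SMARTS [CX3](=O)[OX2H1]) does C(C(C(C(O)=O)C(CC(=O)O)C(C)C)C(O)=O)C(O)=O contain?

[CX3](=O)[OX2H1] is the SMARTS for a carboxylic acid: an sp2 carbon double-bonded to O and single-bonded to an -OH oxygen.
The molecule carries 4 separate instances of a carboxylic acid group (-C(=O)OH) meeting every constraint; each maps to a distinct set of atoms, giving 4 matches.

4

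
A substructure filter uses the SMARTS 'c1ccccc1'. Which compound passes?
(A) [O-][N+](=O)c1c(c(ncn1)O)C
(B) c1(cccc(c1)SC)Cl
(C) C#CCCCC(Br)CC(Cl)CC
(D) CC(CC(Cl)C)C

B

c1ccccc1 describes six aromatic carbons in a ring (a benzene ring).
(A) has a methyl group (-CH3) but no six-membered all-carbon aromatic ring is present.
(B) contains the required atom environment, so the pattern matches.
(C) has a methyl group (-CH3) but no six-membered all-carbon aromatic ring is present.
(D) has a methyl group (-CH3) but no six-membered all-carbon aromatic ring is present.
So the answer is (B).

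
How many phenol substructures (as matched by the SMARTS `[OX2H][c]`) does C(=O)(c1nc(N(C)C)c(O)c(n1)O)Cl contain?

2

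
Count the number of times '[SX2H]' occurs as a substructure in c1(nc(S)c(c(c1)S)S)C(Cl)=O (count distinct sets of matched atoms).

3

[SX2H] is the SMARTS for a thiol: an aliphatic sulfur with two connections, one being H.
The molecule carries 3 separate instances of a thiol (-SH) meeting every constraint; each maps to a distinct set of atoms, giving 3 matches.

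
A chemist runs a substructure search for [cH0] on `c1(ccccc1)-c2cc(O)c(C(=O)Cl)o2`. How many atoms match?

The query [cH0] means: aromatic carbon with no attached hydrogen (substituted or ring-fusion).
Check the 15 heavy atoms by environment: 1× o (aromatic, H0) → no; 4× c (aromatic, H0) → match; 6× c (aromatic, H1) → no; 1× C (H0) → no; 1× O (H0) → no; 1× Cl (H0) → no; 1× O (H1) → no.
That gives 4 matching atoms.

4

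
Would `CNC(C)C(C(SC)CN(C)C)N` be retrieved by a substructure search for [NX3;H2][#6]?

Yes

The pattern [NX3;H2][#6] describes a trivalent nitrogen with two H attached to carbon — a primary amine.
The molecule carries a primary amino group (-NH2), whose atoms satisfy every constraint of the query, so the pattern matches.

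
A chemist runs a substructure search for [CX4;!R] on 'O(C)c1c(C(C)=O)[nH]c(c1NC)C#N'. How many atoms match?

The query [CX4;!R] means: aliphatic carbon with four total connections, not in a ring.
Check the 14 heavy atoms by environment: 1× n (aromatic, X3, in 5-ring) → no; 4× c (aromatic, X3, in 5-ring) → no; 1× C (X3, acyclic) → no; 1× O (X1, acyclic) → no; 3× C (X4, acyclic) → match; 1× N (X3, acyclic) → no; 1× C (X2, acyclic) → no; 1× N (X1, acyclic) → no; 1× O (X2, acyclic) → no.
That gives 3 matching atoms.

3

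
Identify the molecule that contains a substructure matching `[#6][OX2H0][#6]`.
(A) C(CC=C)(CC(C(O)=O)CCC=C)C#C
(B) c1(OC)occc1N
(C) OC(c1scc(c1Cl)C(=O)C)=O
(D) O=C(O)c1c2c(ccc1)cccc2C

B

[#6][OX2H0][#6] describes an aliphatic oxygen bridging two carbons with no H on the oxygen (an ether).
(A) has a carboxylic acid group (-C(=O)OH) but the -OH oxygen has H1; the =O is OX1, not OX2.
(B) contains a methoxy ether (-OCH3), which satisfies every atom and bond constraint.
(C) has a carboxylic acid group (-C(=O)OH) but the -OH oxygen has H1; the =O is OX1, not OX2.
(D) has a carboxylic acid group (-C(=O)OH) but the -OH oxygen has H1; the =O is OX1, not OX2.
So the answer is (B).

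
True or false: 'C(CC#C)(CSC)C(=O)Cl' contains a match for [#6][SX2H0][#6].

The pattern [#6][SX2H0][#6] describes an aliphatic sulfur bridging two carbons with no H on the sulfur — a thioether.
The molecule carries a methylthio ether (-SCH3), whose atoms satisfy every constraint of the query, so the pattern matches.

True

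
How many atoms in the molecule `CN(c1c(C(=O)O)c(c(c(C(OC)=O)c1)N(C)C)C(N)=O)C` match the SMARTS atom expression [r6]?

6

Check the 22 heavy atoms by environment: 6× c (aromatic, in 6-ring) → match; 3× N (acyclic) → no; 8× C (acyclic) → no; 5× O (acyclic) → no.
That gives 6 matching atoms.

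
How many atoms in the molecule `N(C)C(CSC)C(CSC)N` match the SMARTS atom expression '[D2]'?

5

Check the 11 heavy atoms by environment: 2× C (D2) → match; 2× C (D3) → no; 1× N (D1) → no; 2× S (D2) → match; 3× C (D1) → no; 1× N (D2) → match.
Summing the matching environments: 2 + 2 + 1 = 5 matching atoms.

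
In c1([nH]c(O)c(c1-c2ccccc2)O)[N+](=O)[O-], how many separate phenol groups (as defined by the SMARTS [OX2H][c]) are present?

2

[OX2H][c] is the SMARTS for a phenol: a hydroxyl oxygen attached to an aromatic carbon.
The molecule carries 2 separate instances of a hydroxyl group (-OH) meeting every constraint; each maps to a distinct set of atoms, giving 2 matches.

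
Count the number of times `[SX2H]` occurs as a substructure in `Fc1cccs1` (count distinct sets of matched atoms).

0

[SX2H] is the SMARTS for a thiol: an aliphatic sulfur with two connections, one being H.
No fragment in the molecule satisfies every constraint, giving 0 matches.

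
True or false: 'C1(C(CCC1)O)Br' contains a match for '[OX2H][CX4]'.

True

The pattern [OX2H][CX4] describes a hydroxyl oxygen bound to an sp3 (X4) carbon — an aliphatic alcohol.
The molecule carries a hydroxyl group (-OH), whose atoms satisfy every constraint of the query, so the pattern matches.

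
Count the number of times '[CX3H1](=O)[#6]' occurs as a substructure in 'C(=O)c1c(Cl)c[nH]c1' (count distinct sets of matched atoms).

[CX3H1](=O)[#6] is the SMARTS for an aldehyde: an sp2 carbon with one H, double-bonded to O and single-bonded to carbon.
Exactly one fragment in the molecule meets all constraints, giving 1 match.

1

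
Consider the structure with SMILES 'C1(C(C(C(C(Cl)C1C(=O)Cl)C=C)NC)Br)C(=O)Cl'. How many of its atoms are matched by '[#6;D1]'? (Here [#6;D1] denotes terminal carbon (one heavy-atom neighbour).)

The query [#6;D1] means: carbon bonded to exactly one heavy atom.
Check the 18 heavy atoms by environment: 8× C (D3) → no; 1× C (D2) → no; 2× C (D1) → match; 2× O (D1) → no; 3× Cl (D1) → no; 1× N (D2) → no; 1× Br (D1) → no.
That gives 2 matching atoms.

2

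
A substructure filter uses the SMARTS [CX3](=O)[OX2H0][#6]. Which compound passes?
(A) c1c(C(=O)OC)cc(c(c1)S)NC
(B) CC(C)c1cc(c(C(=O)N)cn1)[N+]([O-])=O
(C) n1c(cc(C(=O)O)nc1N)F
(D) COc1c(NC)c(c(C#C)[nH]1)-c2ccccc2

[CX3](=O)[OX2H0][#6] describes a carbonyl carbon bonded to an oxygen that is itself bonded to carbon (no H on that O) (an ester).
(A) contains a methyl-ester group (-C(=O)OCH3), which satisfies every atom and bond constraint.
(B) has a primary amide (-C(=O)NH2) but the carbonyl is bonded to N, not to an O-C linkage.
(C) has a carboxylic acid group (-C(=O)OH) but the singly-bonded O carries H (OX2H1, not H0).
(D) has a methoxy ether (-OCH3) but the ether oxygen is not adjacent to a C=O carbon.
So the answer is (A).

A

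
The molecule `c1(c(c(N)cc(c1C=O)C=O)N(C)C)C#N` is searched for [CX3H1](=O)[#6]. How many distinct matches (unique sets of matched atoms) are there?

2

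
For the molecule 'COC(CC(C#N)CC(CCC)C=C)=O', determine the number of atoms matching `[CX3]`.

3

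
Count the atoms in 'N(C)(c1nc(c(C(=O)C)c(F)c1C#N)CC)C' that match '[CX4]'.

Check the 17 heavy atoms by environment: 1× n (aromatic, X2) → no; 5× c (aromatic, X3) → no; 1× C (X2) → no; 1× N (X1) → no; 1× N (X3) → no; 5× C (X4) → match; 1× C (X3) → no; 1× O (X1) → no; 1× F (X1) → no.
That gives 5 matching atoms.

5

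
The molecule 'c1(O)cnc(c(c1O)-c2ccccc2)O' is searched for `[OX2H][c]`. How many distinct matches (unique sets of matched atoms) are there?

[OX2H][c] is the SMARTS for a phenol: a hydroxyl oxygen attached to an aromatic carbon.
The molecule carries 3 separate instances of a hydroxyl group (-OH) meeting every constraint; each maps to a distinct set of atoms, giving 3 matches.

3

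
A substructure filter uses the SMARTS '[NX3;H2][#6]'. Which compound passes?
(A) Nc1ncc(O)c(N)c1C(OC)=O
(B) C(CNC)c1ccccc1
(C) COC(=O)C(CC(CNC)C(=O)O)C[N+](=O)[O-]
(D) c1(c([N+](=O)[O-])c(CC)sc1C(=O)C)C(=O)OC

A

[NX3;H2][#6] describes a trivalent nitrogen with two H attached to carbon (a primary amine).
(A) contains a primary amino group (-NH2), which satisfies every atom and bond constraint.
(B) has an N-methylamino group (-NHCH3) but the nitrogen bears two carbons and only one H (H1), not H2.
(C) has a nitro group (-[N+](=O)[O-]) but the nitrogen is [N+] with no H, not NX3H2.
(D) has a nitro group (-[N+](=O)[O-]) but the nitrogen is [N+] with no H, not NX3H2.
So the answer is (A).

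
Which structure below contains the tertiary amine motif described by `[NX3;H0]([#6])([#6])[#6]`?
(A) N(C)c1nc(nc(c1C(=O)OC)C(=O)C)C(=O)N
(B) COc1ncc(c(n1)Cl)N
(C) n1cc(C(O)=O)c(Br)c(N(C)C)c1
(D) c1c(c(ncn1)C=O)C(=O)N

C

[NX3;H0]([#6])([#6])[#6] describes a trivalent nitrogen with no H, bonded to three carbons (a tertiary amine).
(A) has a primary amide (-C(=O)NH2) but the amide nitrogen has H2 and only one carbon neighbour.
(B) has a primary amino group (-NH2) but the nitrogen has H2, not H0 with three carbons.
(C) contains a dimethylamino group (-N(CH3)2), which satisfies every atom and bond constraint.
(D) has a primary amide (-C(=O)NH2) but the amide nitrogen has H2 and only one carbon neighbour.
So the answer is (C).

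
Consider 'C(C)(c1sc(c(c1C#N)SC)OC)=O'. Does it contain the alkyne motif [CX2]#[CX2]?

The pattern [CX2]#[CX2] describes a carbon-carbon triple bond — an alkyne.
The closest candidate here is a nitrile (-C#N), but the triple bond is C#N, not C#C. No other fragment satisfies the full query, so there is no match.

No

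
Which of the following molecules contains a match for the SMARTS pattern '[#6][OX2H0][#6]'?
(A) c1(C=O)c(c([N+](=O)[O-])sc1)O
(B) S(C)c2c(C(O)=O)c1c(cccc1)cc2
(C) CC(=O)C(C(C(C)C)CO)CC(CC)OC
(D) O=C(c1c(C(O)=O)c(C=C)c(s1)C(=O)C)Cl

[#6][OX2H0][#6] describes an aliphatic oxygen bridging two carbons with no H on the oxygen (an ether).
(A) has a hydroxyl group (-OH) but the oxygen has H1, not H0 bridging two carbons.
(B) has a carboxylic acid group (-C(=O)OH) but the -OH oxygen has H1; the =O is OX1, not OX2.
(C) contains a methoxy ether (-OCH3), which satisfies every atom and bond constraint.
(D) has a carboxylic acid group (-C(=O)OH) but the -OH oxygen has H1; the =O is OX1, not OX2.
So the answer is (C).

C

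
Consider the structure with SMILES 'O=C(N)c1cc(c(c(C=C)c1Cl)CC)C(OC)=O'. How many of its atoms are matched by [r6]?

The query [r6] means: r6 matches atoms in a six-membered ring.
Check the 18 heavy atoms by environment: 6× c (aromatic, in 6-ring) → match; 7× C (acyclic) → no; 3× O (acyclic) → no; 1× Cl (acyclic) → no; 1× N (acyclic) → no.
That gives 6 matching atoms.

6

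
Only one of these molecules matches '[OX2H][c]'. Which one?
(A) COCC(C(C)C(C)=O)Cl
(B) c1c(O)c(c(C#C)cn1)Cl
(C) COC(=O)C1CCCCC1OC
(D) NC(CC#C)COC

[OX2H][c] describes a hydroxyl oxygen attached to an aromatic carbon (a phenol).
(A) has a methoxy ether (-OCH3) but the oxygen has H0, not H1.
(B) contains a hydroxyl group (-OH), which satisfies every atom and bond constraint.
(C) has a methoxy ether (-OCH3) but the oxygen has H0, not H1.
(D) has a methoxy ether (-OCH3) but the oxygen has H0, not H1.
So the answer is (B).

B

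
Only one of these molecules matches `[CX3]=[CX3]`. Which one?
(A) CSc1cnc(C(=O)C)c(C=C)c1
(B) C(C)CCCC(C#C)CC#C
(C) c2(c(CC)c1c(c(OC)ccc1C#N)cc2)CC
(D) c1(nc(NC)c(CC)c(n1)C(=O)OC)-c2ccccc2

[CX3]=[CX3] describes a non-aromatic C=C double bond between two sp2 carbons (an alkene).
(A) contains a vinyl group (-CH=CH2), which satisfies every atom and bond constraint.
(B) has an ethynyl group (-C#CH) but the C-C bond is a triple bond, not a double bond.
(C) has an ethyl group (-CH2CH3) but its C-C bond is a single bond between CX4 carbons, not CX3=CX3.
(D) has an ethyl group (-CH2CH3) but its C-C bond is a single bond between CX4 carbons, not CX3=CX3.
So the answer is (A).

A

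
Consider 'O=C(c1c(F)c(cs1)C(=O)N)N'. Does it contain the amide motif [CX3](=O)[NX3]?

Yes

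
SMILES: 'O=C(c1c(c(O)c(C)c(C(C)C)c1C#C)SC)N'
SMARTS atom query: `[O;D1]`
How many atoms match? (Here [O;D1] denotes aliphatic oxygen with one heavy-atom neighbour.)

2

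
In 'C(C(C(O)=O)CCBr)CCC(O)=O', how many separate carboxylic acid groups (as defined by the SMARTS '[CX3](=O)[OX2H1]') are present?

[CX3](=O)[OX2H1] is the SMARTS for a carboxylic acid: an sp2 carbon double-bonded to O and single-bonded to an -OH oxygen.
The molecule carries 2 separate instances of a carboxylic acid group (-C(=O)OH) meeting every constraint; each maps to a distinct set of atoms, giving 2 matches.

2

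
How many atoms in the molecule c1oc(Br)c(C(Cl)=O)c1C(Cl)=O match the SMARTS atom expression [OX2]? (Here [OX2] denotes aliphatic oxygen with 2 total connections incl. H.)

0

Check the 12 heavy atoms by environment: 1× o (aromatic, X2) → no; 4× c (aromatic, X3) → no; 2× C (X3) → no; 2× O (X1) → no; 2× Cl (X1) → no; 1× Br (X1) → no.
No environment satisfies the query, so 0 matching atoms.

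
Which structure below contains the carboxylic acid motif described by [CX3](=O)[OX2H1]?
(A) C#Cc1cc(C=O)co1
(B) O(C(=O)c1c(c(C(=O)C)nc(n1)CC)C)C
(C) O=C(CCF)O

C

[CX3](=O)[OX2H1] describes an sp2 carbon double-bonded to O and single-bonded to an -OH oxygen (a carboxylic acid).
(A) has an aldehyde (-CHO) but there is no singly-bonded oxygen on the carbonyl carbon.
(B) has a methyl-ester group (-C(=O)OCH3) but the singly-bonded O has no H (OX2H0, not OX2H1).
(C) contains a carboxylic acid group (-C(=O)OH), which satisfies every atom and bond constraint.
So the answer is (C).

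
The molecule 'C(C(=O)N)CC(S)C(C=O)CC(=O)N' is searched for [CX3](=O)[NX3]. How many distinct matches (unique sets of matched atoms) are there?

2

[CX3](=O)[NX3] is the SMARTS for an amide: a carbonyl carbon bonded to a trivalent nitrogen.
The molecule carries 2 separate instances of a primary amide (-C(=O)NH2) meeting every constraint; each maps to a distinct set of atoms, giving 2 matches.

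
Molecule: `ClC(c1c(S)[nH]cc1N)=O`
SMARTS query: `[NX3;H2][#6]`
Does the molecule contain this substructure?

Yes

The pattern [NX3;H2][#6] describes a trivalent nitrogen with two H attached to carbon — a primary amine.
The molecule carries a primary amino group (-NH2), whose atoms satisfy every constraint of the query, so the pattern matches.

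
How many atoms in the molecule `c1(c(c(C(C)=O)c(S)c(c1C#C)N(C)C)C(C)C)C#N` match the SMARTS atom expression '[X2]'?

4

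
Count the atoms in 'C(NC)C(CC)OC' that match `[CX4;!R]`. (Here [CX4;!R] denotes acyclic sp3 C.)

6

Check the 8 heavy atoms by environment: 6× C (X4, acyclic) → match; 1× N (X3, acyclic) → no; 1× O (X2, acyclic) → no.
That gives 6 matching atoms.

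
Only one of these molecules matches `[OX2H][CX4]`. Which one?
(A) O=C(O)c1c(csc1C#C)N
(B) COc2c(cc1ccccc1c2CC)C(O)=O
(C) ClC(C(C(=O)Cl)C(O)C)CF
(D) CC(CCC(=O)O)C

C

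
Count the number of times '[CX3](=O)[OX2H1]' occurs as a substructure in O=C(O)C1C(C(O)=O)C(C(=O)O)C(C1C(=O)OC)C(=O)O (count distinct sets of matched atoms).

4

[CX3](=O)[OX2H1] is the SMARTS for a carboxylic acid: an sp2 carbon double-bonded to O and single-bonded to an -OH oxygen.
The molecule carries 4 separate instances of a carboxylic acid group (-C(=O)OH) meeting every constraint; each maps to a distinct set of atoms, giving 4 matches.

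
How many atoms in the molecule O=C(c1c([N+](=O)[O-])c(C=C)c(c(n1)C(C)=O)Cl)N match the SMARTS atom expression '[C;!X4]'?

4

The query [C;!X4] means: aliphatic carbon that does not have four total connections.
Check the 18 heavy atoms by environment: 1× n (aromatic, X2) → no; 5× c (aromatic, X3) → no; 1× Cl (X1) → no; 4× C (X3) → match; 3× O (X1) → no; 1× N (X3) → no; 1× C (X4) → no; 1× N (charge +1, X3) → no; 1× O (charge -1, X1) → no.
That gives 4 matching atoms.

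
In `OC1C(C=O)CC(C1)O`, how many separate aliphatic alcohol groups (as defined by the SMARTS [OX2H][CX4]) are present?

[OX2H][CX4] is the SMARTS for an aliphatic alcohol: a hydroxyl oxygen bound to an sp3 (X4) carbon.
The molecule carries 2 separate instances of a hydroxyl group (-OH) meeting every constraint; each maps to a distinct set of atoms, giving 2 matches.

2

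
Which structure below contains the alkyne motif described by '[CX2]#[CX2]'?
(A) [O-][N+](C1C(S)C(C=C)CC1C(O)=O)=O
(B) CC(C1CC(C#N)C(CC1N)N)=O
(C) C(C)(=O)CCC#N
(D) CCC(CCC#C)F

D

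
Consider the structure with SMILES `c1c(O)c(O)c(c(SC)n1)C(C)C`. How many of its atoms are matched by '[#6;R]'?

The query [#6;R] means: carbon that is part of a ring.
Check the 13 heavy atoms by environment: 1× n (aromatic, in 6-ring) → no; 5× c (aromatic, in 6-ring) → match; 4× C (acyclic) → no; 1× S (acyclic) → no; 2× O (acyclic) → no.
That gives 5 matching atoms.

5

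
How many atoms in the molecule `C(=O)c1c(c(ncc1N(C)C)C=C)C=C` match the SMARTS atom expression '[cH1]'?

1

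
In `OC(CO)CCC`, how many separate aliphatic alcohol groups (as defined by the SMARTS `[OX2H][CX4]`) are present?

2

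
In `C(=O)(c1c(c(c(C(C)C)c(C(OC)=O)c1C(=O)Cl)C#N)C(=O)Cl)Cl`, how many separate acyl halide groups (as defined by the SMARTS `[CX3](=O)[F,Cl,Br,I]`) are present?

[CX3](=O)[F,Cl,Br,I] is the SMARTS for an acyl halide: a carbonyl carbon bonded to a halogen.
The molecule carries 3 separate instances of an acyl chloride (-C(=O)Cl) meeting every constraint; each maps to a distinct set of atoms, giving 3 matches.

3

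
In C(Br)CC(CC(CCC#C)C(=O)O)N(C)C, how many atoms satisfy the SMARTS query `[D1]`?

6

Check the 16 heavy atoms by environment: 6× C (D2) → no; 3× C (D3) → no; 2× O (D1) → match; 1× N (D3) → no; 3× C (D1) → match; 1× Br (D1) → match.
Summing the matching environments: 2 + 3 + 1 = 6 matching atoms.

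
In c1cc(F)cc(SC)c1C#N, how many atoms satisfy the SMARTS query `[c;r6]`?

6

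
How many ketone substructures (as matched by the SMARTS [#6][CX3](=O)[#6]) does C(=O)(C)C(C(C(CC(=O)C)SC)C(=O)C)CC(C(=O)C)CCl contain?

4

[#6][CX3](=O)[#6] is the SMARTS for a ketone: a carbonyl carbon (no H) flanked by two carbons.
The molecule carries 4 separate instances of an acetyl/ketone group (-C(=O)CH3) meeting every constraint; each maps to a distinct set of atoms, giving 4 matches.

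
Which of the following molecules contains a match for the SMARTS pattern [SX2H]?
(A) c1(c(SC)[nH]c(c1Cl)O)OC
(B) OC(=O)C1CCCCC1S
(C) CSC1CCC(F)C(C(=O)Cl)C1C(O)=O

B

[SX2H] describes an aliphatic sulfur with two connections, one being H (a thiol).
(A) has a hydroxyl group (-OH) but it is an -OH, not an -SH.
(B) contains a thiol (-SH), which satisfies every atom and bond constraint.
(C) has a methylthio ether (-SCH3) but the sulfur has H0 (bonded to two carbons), not H1.
So the answer is (B).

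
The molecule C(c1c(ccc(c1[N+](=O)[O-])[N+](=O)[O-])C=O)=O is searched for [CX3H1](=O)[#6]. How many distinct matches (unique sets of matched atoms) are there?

2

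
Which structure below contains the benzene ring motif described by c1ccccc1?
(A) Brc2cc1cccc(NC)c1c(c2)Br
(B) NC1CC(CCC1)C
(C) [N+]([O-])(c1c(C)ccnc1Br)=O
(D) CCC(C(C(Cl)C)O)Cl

A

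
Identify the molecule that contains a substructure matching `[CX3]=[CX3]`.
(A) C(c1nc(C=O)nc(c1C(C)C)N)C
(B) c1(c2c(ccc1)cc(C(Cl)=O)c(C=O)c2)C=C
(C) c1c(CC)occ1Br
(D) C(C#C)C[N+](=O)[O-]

B

[CX3]=[CX3] describes a non-aromatic C=C double bond between two sp2 carbons (an alkene).
(A) has an ethyl group (-CH2CH3) but its C-C bond is a single bond between CX4 carbons, not CX3=CX3.
(B) contains a vinyl group (-CH=CH2), which satisfies every atom and bond constraint.
(C) has an ethyl group (-CH2CH3) but its C-C bond is a single bond between CX4 carbons, not CX3=CX3.
(D) has an ethynyl group (-C#CH) but the C-C bond is a triple bond, not a double bond.
So the answer is (B).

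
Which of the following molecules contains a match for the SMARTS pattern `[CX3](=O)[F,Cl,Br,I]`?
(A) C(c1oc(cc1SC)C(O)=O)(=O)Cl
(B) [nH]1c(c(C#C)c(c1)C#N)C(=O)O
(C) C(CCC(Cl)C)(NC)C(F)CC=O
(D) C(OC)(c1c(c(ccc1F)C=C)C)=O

A

[CX3](=O)[F,Cl,Br,I] describes a carbonyl carbon bonded to a halogen (an acyl halide).
(A) contains an acyl chloride (-C(=O)Cl), which satisfies every atom and bond constraint.
(B) has a carboxylic acid group (-C(=O)OH) but the carbonyl is bonded to -OH, not to a halogen.
(C) has a chloro substituent but the Cl is not on a carbonyl carbon.
(D) has a methyl-ester group (-C(=O)OCH3) but the carbonyl is bonded to -O-C, not to a halogen.
So the answer is (A).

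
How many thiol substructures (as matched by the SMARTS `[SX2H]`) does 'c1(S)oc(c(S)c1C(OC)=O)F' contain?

2

[SX2H] is the SMARTS for a thiol: an aliphatic sulfur with two connections, one being H.
The molecule carries 2 separate instances of a thiol (-SH) meeting every constraint; each maps to a distinct set of atoms, giving 2 matches.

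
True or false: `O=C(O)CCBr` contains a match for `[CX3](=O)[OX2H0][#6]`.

The pattern [CX3](=O)[OX2H0][#6] describes a carbonyl carbon bonded to an oxygen that is itself bonded to carbon (no H on that O) — an ester.
The closest candidate here is a carboxylic acid group (-C(=O)OH), but the singly-bonded O carries H (OX2H1, not H0). No other fragment satisfies the full query, so there is no match.

False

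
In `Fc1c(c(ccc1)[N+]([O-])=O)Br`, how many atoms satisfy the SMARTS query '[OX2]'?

0

The query [OX2] means: aliphatic oxygen with two total connections — ether, hydroxyl, or ester single-bond O.
Check the 11 heavy atoms by environment: 6× c (aromatic, X3) → no; 1× Br (X1) → no; 1× F (X1) → no; 1× N (charge +1, X3) → no; 1× O (charge -1, X1) → no; 1× O (X1) → no.
No environment satisfies the query, so 0 matching atoms.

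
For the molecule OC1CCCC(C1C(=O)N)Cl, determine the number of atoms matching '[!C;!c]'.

4

The query [!C;!c] means: neither aliphatic nor aromatic carbon — same as [!#6].
Check the 11 heavy atoms by environment: 7× C → no; 2× O → match; 1× N → match; 1× Cl → match.
Summing the matching environments: 2 + 1 + 1 = 4 matching atoms.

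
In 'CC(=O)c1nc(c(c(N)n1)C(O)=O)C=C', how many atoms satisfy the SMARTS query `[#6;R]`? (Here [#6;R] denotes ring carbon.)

4

Check the 15 heavy atoms by environment: 2× n (aromatic, in 6-ring) → no; 4× c (aromatic, in 6-ring) → match; 5× C (acyclic) → no; 3× O (acyclic) → no; 1× N (acyclic) → no.
That gives 4 matching atoms.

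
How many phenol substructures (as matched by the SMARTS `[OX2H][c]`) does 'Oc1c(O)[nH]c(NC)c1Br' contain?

2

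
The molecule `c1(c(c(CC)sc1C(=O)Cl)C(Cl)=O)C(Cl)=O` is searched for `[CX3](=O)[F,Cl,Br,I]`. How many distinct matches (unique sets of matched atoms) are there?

3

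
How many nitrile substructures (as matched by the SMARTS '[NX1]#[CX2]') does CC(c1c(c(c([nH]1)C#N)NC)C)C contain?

1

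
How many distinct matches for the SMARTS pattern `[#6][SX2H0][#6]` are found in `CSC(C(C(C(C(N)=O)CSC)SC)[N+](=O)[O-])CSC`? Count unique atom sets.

[#6][SX2H0][#6] is the SMARTS for a thioether: an aliphatic sulfur bridging two carbons with no H on the sulfur.
The molecule carries 4 separate instances of a methylthio ether (-SCH3) meeting every constraint; each maps to a distinct set of atoms, giving 4 matches.

4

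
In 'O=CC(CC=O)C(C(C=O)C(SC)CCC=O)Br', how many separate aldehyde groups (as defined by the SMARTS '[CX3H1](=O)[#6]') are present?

[CX3H1](=O)[#6] is the SMARTS for an aldehyde: an sp2 carbon with one H, double-bonded to O and single-bonded to carbon.
The molecule carries 4 separate instances of an aldehyde (-CHO) meeting every constraint; each maps to a distinct set of atoms, giving 4 matches.

4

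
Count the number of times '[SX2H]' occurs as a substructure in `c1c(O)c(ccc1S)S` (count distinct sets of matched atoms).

[SX2H] is the SMARTS for a thiol: an aliphatic sulfur with two connections, one being H.
The molecule carries 2 separate instances of a thiol (-SH) meeting every constraint; each maps to a distinct set of atoms, giving 2 matches.

2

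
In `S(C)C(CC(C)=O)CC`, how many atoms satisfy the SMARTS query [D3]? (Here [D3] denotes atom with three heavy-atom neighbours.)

2

Check the 9 heavy atoms by environment: 2× C (D2) → no; 2× C (D3) → match; 1× S (D2) → no; 3× C (D1) → no; 1× O (D1) → no.
That gives 2 matching atoms.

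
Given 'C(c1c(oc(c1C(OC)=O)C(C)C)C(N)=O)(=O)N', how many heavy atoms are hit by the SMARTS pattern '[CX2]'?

The query [CX2] means: C with X2: aliphatic carbon with exactly 2 total connections.
Check the 18 heavy atoms by environment: 1× o (aromatic, X2) → no; 4× c (aromatic, X3) → no; 3× C (X3) → no; 3× O (X1) → no; 2× N (X3) → no; 4× C (X4) → no; 1× O (X2) → no.
No environment satisfies the query, so 0 matching atoms.

0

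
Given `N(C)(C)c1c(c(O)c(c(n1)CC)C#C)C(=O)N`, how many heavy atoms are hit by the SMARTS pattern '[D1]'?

7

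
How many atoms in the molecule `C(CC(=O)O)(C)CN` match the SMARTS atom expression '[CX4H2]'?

2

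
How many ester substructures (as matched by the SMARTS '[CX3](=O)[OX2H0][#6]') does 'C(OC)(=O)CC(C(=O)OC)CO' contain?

2

[CX3](=O)[OX2H0][#6] is the SMARTS for an ester: a carbonyl carbon bonded to an oxygen that is itself bonded to carbon (no H on that O).
The molecule carries 2 separate instances of a methyl-ester group (-C(=O)OCH3) meeting every constraint; each maps to a distinct set of atoms, giving 2 matches.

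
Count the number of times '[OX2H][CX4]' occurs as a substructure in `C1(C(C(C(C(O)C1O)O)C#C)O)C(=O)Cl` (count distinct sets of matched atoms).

4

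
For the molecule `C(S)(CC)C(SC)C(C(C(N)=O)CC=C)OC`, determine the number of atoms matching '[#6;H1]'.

5

The query [#6;H1] means: any carbon bearing exactly one hydrogen.
Check the 17 heavy atoms by environment: 3× C (H2) → no; 5× C (H1) → match; 3× C (H3) → no; 1× S (H1) → no; 2× O (H0) → no; 1× C (H0) → no; 1× N (H2) → no; 1× S (H0) → no.
That gives 5 matching atoms.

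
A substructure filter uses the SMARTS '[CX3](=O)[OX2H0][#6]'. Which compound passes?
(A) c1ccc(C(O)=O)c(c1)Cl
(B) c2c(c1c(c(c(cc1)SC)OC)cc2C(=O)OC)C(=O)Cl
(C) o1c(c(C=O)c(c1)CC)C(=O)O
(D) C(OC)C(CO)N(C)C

B

[CX3](=O)[OX2H0][#6] describes a carbonyl carbon bonded to an oxygen that is itself bonded to carbon (no H on that O) (an ester).
(A) has a carboxylic acid group (-C(=O)OH) but the singly-bonded O carries H (OX2H1, not H0).
(B) contains a methyl-ester group (-C(=O)OCH3), which satisfies every atom and bond constraint.
(C) has a carboxylic acid group (-C(=O)OH) but the singly-bonded O carries H (OX2H1, not H0).
(D) has a methoxy ether (-OCH3) but the ether oxygen is not adjacent to a C=O carbon.
So the answer is (B).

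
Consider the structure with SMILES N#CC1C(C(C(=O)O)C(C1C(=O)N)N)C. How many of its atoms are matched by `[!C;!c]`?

Check the 15 heavy atoms by environment: 9× C → no; 3× O → match; 3× N → match.
Summing the matching environments: 3 + 3 = 6 matching atoms.

6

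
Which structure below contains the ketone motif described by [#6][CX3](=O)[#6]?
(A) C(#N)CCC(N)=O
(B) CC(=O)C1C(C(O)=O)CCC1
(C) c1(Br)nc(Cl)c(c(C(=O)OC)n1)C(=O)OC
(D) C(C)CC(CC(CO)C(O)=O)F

[#6][CX3](=O)[#6] describes a carbonyl carbon (no H) flanked by two carbons (a ketone).
(A) has a primary amide (-C(=O)NH2) but one neighbour of the carbonyl carbon is N, not C.
(B) contains an acetyl/ketone group (-C(=O)CH3), which satisfies every atom and bond constraint.
(C) has a methyl-ester group (-C(=O)OCH3) but one neighbour of the carbonyl carbon is O, not C.
(D) has a carboxylic acid group (-C(=O)OH) but one neighbour of the carbonyl carbon is O, not C.
So the answer is (B).

B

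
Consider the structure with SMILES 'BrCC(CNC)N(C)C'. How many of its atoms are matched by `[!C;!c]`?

3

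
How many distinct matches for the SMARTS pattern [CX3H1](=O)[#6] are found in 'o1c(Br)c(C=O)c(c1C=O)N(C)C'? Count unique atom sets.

[CX3H1](=O)[#6] is the SMARTS for an aldehyde: an sp2 carbon with one H, double-bonded to O and single-bonded to carbon.
The molecule carries 2 separate instances of an aldehyde (-CHO) meeting every constraint; each maps to a distinct set of atoms, giving 2 matches.

2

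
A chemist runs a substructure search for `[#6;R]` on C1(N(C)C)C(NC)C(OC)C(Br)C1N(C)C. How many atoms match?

5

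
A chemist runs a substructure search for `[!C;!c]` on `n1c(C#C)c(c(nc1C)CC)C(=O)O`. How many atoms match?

4

The query [!C;!c] means: neither aliphatic nor aromatic carbon — same as [!#6].
Check the 14 heavy atoms by environment: 2× n (aromatic) → match; 4× c (aromatic) → no; 6× C → no; 2× O → match.
Summing the matching environments: 2 + 2 = 4 matching atoms.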